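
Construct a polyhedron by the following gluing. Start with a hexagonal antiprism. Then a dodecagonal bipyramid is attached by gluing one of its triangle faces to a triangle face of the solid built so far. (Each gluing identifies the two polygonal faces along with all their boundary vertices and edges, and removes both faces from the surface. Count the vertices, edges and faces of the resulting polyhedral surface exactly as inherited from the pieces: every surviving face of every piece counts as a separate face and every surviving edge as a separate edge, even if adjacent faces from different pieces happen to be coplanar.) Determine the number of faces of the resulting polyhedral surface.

36

A hexagonal antiprism: V=12, E=24, F=14.
Attach a dodecagonal bipyramid (V=14, E=36, F=24) along a 3-gon: merge 3 vertices and 3 edges, delete both glued faces → V=23, E=57, F=36.
Check: V − E + F = 23 − 57 + 36 = 2.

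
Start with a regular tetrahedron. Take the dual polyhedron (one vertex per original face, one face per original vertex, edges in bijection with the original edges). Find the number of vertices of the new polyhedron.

4

The base solid has V = 4, E = 6, F = 4.
The dual swaps V and F and preserves E: V′ = F = 4, E′ = E = 6, F′ = V = 4.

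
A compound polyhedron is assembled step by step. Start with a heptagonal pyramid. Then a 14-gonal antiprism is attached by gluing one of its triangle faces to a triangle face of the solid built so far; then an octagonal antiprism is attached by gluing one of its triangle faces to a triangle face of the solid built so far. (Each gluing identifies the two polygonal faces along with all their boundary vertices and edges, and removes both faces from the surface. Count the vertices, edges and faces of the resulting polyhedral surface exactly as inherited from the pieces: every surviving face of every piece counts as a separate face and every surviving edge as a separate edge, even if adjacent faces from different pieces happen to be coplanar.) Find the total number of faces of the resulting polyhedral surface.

A heptagonal pyramid: V=8, E=14, F=8.
Attach a 14-gonal antiprism (V=28, E=56, F=30) along a 3-gon: merge 3 vertices and 3 edges, delete both glued faces → V=33, E=67, F=36.
Attach an octagonal antiprism (V=16, E=32, F=18) along a 3-gon: merge 3 vertices and 3 edges, delete both glued faces → V=46, E=96, F=52.
Check: V − E + F = 46 − 96 + 52 = 2.

52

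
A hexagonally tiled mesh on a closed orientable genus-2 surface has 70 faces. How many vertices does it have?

138

χ = 2 − 2·2 = -2, and every face is a hexagon so 6F = 2E.
E = 6·70/2 = 210. Then V = -2 + E − F = -2 + 210 − 70 = 138.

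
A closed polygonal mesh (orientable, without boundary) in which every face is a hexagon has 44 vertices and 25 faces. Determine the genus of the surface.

4

Every face is a hexagon, so 2E = 6·25 = 150, giving E = 75.
χ = V − E + F = 44 − 75 + 25 = -6.
For a closed orientable surface χ = 2 − 2g, so g = (2 − (-6))/2 = 4.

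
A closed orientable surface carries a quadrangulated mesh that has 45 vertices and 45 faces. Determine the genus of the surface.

Every face is a square, so 2E = 4·45 = 180, giving E = 90.
χ = V − E + F = 45 − 90 + 45 = 0.
For a closed orientable surface χ = 2 − 2g, so g = (2 − (0))/2 = 1.

1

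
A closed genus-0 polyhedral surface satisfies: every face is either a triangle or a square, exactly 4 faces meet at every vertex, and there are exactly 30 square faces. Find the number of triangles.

8

Let x be the number of triangles; then F = 30 + x.
Edge–face incidences: 2E = 4·30 + 3·x = 120 + 3x.
Every vertex has degree 4, so 4V = 2E.
Euler: V − E + F = 2 ⇒ (2E)/4 − E + (30 + x) = 2.
Multiply by 8: 2·(2E) − 4·(2E) + 8·(30 + x) = 16, i.e. 240 + 8x − 2·(120 + 3x) = 16.
Collecting terms: 2x = 16, so x = 8.
Then 2E = 120 + 3·8 = 144, so E = 72, V = 2E/4 = 36, F = 30 + 8 = 38.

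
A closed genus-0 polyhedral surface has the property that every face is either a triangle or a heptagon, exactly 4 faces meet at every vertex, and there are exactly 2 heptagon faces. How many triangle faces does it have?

Let x be the number of triangles; then F = 2 + x.
Edge–face incidences: 2E = 7·2 + 3·x = 14 + 3x.
Every vertex has degree 4, so 4V = 2E.
Euler: V − E + F = 2 ⇒ (2E)/4 − E + (2 + x) = 2.
Multiply by 8: 2·(2E) − 4·(2E) + 8·(2 + x) = 16, i.e. 16 + 8x − 2·(14 + 3x) = 16.
Collecting terms: 2x − 12 = 16, so 2x = 28, so x = 14.
Then 2E = 14 + 3·14 = 56, so E = 28, V = 2E/4 = 14, F = 2 + 14 = 16.

14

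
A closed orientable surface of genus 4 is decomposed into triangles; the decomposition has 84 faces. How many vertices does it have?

36

χ = 2 − 2·4 = -6, and every face is a triangle so 3F = 2E.
E = 3·84/2 = 126. Then V = -6 + E − F = -6 + 126 − 84 = 36.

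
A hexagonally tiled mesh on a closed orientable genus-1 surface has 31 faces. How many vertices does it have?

62

χ = 2 − 2·1 = 0, and every face is a hexagon so 6F = 2E.
E = 6·31/2 = 93. Then V = 0 + E − F = 0 + 93 − 31 = 62.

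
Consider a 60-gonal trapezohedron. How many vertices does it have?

The n-trapezohedron (dual of the n-antiprism) has V = 2·60 + 2 = 122, E = 4·60 = 240, F = 2·60 = 120.
Check: V − E + F = 122 − 240 + 120 = 2.

122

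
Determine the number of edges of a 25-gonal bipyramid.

75

A bipyramid over an n-gon has 2n triangular faces and n + 2 vertices: V = 25 + 2 = 27, E = 3·25 = 75, F = 2·25 = 50.
Check: V − E + F = 27 − 75 + 50 = 2.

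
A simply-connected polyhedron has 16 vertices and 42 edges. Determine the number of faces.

Here V − E + F = 2.
F = 2 − V + E = 2 − 16 + 42 = 28.

28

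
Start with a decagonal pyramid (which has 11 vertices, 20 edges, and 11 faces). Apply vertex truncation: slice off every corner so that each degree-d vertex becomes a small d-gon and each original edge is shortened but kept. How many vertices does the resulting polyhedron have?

40

Truncation replaces each original edge-end by a new vertex, so V′ = 2E = 40.
Each original edge survives, and each old vertex of degree d contributes d new edges; summing degrees gives Σd = 2E, so E′ = E + 2E = 3E = 60.
Each original face survives and each original vertex becomes one new face: F′ = F + V = 22.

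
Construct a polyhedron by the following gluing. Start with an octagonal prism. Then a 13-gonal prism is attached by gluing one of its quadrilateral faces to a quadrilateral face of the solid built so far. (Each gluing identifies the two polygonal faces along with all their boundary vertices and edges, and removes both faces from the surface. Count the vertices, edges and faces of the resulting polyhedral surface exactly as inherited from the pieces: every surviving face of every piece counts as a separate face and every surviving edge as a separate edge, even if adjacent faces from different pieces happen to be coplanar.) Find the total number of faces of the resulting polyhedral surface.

23

An octagonal prism: V=16, E=24, F=10.
Attach a 13-gonal prism (V=26, E=39, F=15) along a 4-gon: merge 4 vertices and 4 edges, delete both glued faces → V=38, E=59, F=23.
Check: V − E + F = 38 − 59 + 23 = 2.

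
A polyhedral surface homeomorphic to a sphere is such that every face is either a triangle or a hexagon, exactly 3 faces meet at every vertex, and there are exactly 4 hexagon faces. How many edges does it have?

18

Let x be the number of triangles; then F = 4 + x.
Edge–face incidences: 2E = 6·4 + 3·x = 24 + 3x.
Every vertex has degree 3, so 3V = 2E.
Euler: V − E + F = 2 ⇒ (2E)/3 − E + (4 + x) = 2.
Multiply by 6: 2·(2E) − 3·(2E) + 6·(4 + x) = 12, i.e. 24 + 6x − (24 + 3x) = 12.
Collecting terms: 3x = 12, so x = 4.
Then 2E = 24 + 3·4 = 36, so E = 18, V = 2E/3 = 12, F = 4 + 4 = 8.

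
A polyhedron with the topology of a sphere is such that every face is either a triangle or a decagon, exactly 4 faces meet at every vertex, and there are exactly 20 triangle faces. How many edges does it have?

Let x be the number of decagons; then F = 20 + x.
Edge–face incidences: 2E = 3·20 + 10·x = 60 + 10x.
Every vertex has degree 4, so 4V = 2E.
Euler: V − E + F = 2 ⇒ (2E)/4 − E + (20 + x) = 2.
Multiply by 8: 2·(2E) − 4·(2E) + 8·(20 + x) = 16, i.e. 160 + 8x − 2·(60 + 10x) = 16.
Collecting terms: −12x + 40 = 16, so −12x = −24, so x = 2.
Then 2E = 60 + 10·2 = 80, so E = 40, V = 2E/4 = 20, F = 20 + 2 = 22.

40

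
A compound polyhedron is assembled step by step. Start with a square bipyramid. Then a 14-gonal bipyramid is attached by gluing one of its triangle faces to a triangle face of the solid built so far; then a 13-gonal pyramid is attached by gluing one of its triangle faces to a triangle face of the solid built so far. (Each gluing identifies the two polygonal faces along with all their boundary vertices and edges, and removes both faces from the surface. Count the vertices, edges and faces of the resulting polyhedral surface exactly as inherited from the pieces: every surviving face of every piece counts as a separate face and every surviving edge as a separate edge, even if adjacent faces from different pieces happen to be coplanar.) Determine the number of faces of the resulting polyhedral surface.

A square bipyramid: V=6, E=12, F=8.
Attach a 14-gonal bipyramid (V=16, E=42, F=28) along a 3-gon: merge 3 vertices and 3 edges, delete both glued faces → V=19, E=51, F=34.
Attach a 13-gonal pyramid (V=14, E=26, F=14) along a 3-gon: merge 3 vertices and 3 edges, delete both glued faces → V=30, E=74, F=46.
Check: V − E + F = 30 − 74 + 46 = 2.

46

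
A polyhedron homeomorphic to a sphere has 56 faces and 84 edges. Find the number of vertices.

30

Here V − E + F = 2.
V = 2 + E − F = 2 + 84 − 56 = 30.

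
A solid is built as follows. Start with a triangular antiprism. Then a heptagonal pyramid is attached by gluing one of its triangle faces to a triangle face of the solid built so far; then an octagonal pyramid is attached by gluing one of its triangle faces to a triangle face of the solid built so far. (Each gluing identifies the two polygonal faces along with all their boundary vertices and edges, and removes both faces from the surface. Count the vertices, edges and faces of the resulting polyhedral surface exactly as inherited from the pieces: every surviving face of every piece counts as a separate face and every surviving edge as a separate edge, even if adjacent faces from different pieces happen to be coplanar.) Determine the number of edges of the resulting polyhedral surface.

36

A triangular antiprism: V=6, E=12, F=8.
Attach a heptagonal pyramid (V=8, E=14, F=8) along a 3-gon: merge 3 vertices and 3 edges, delete both glued faces → V=11, E=23, F=14.
Attach an octagonal pyramid (V=9, E=16, F=9) along a 3-gon: merge 3 vertices and 3 edges, delete both glued faces → V=17, E=36, F=21.
Check: V − E + F = 17 − 36 + 21 = 2.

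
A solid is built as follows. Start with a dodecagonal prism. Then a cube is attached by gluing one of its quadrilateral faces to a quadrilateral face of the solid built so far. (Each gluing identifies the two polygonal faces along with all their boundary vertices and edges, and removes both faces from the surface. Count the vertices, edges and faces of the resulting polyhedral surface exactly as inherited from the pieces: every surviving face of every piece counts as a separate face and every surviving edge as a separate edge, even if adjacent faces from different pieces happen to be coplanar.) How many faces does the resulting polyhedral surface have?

A dodecagonal prism: V=24, E=36, F=14.
Attach a cube (V=8, E=12, F=6) along a 4-gon: merge 4 vertices and 4 edges, delete both glued faces → V=28, E=44, F=18.
Check: V − E + F = 28 − 44 + 18 = 2.

18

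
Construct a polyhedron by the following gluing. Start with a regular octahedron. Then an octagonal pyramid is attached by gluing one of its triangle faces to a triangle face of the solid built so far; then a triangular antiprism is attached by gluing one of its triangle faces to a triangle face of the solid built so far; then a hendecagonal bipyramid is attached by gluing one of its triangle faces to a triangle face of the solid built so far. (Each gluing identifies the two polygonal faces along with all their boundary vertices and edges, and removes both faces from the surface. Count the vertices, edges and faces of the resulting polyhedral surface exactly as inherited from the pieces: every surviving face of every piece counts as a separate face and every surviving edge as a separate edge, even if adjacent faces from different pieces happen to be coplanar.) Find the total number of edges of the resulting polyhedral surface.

A regular octahedron: V=6, E=12, F=8.
Attach an octagonal pyramid (V=9, E=16, F=9) along a 3-gon: merge 3 vertices and 3 edges, delete both glued faces → V=12, E=25, F=15.
Attach a triangular antiprism (V=6, E=12, F=8) along a 3-gon: merge 3 vertices and 3 edges, delete both glued faces → V=15, E=34, F=21.
Attach a hendecagonal bipyramid (V=13, E=33, F=22) along a 3-gon: merge 3 vertices and 3 edges, delete both glued faces → V=25, E=64, F=41.
Check: V − E + F = 25 − 64 + 41 = 2.

64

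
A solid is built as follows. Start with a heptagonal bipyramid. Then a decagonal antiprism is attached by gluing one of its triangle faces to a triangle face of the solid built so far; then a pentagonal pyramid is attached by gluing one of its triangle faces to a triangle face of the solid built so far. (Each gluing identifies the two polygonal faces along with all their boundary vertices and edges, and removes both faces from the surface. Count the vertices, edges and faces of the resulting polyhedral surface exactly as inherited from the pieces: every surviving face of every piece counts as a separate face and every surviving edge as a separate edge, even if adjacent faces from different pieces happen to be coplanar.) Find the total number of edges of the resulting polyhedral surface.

A heptagonal bipyramid: V=9, E=21, F=14.
Attach a decagonal antiprism (V=20, E=40, F=22) along a 3-gon: merge 3 vertices and 3 edges, delete both glued faces → V=26, E=58, F=34.
Attach a pentagonal pyramid (V=6, E=10, F=6) along a 3-gon: merge 3 vertices and 3 edges, delete both glued faces → V=29, E=65, F=38.
Check: V − E + F = 29 − 65 + 38 = 2.

65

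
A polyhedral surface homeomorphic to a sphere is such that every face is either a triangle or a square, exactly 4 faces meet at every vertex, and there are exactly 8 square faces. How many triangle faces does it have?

8

Let x be the number of triangles; then F = 8 + x.
Edge–face incidences: 2E = 4·8 + 3·x = 32 + 3x.
Every vertex has degree 4, so 4V = 2E.
Euler: V − E + F = 2 ⇒ (2E)/4 − E + (8 + x) = 2.
Multiply by 8: 2·(2E) − 4·(2E) + 8·(8 + x) = 16, i.e. 64 + 8x − 2·(32 + 3x) = 16.
Collecting terms: 2x = 16, so x = 8.
Then 2E = 32 + 3·8 = 56, so E = 28, V = 2E/4 = 14, F = 8 + 8 = 16.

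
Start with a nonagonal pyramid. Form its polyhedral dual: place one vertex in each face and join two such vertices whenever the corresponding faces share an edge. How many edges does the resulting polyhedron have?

18

The base solid has V = 10, E = 18, F = 10.
The dual swaps V and F and preserves E: V′ = F = 10, E′ = E = 18, F′ = V = 10.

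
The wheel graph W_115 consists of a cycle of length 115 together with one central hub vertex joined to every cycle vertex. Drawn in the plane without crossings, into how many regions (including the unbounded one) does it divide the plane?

W_115 has V = 115 + 1 = 116 vertices and E = 2·115 = 230 edges.
By Euler's formula F = 2 − V + E = 2 − 116 + 230 = 116.

116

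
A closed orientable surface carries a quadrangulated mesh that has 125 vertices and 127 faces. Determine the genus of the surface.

Every face is a square, so 2E = 4·127 = 508, giving E = 254.
χ = V − E + F = 125 − 254 + 127 = -2.
For a closed orientable surface χ = 2 − 2g, so g = (2 − (-2))/2 = 2.

2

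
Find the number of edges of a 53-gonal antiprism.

212

An antiprism on an n-gon has two n-gon caps and 2n triangles: V = 2·53 = 106, E = 4·53 = 212, F = 2·53 + 2 = 108.
Check: V − E + F = 106 − 212 + 108 = 2.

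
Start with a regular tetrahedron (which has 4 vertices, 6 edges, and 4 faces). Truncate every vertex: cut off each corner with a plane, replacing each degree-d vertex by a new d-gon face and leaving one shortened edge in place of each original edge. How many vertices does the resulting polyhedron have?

Truncation replaces each original edge-end by a new vertex, so V′ = 2E = 12.
Each original edge survives, and each old vertex of degree d contributes d new edges; summing degrees gives Σd = 2E, so E′ = E + 2E = 3E = 18.
Each original face survives and each original vertex becomes one new face: F′ = F + V = 8.

12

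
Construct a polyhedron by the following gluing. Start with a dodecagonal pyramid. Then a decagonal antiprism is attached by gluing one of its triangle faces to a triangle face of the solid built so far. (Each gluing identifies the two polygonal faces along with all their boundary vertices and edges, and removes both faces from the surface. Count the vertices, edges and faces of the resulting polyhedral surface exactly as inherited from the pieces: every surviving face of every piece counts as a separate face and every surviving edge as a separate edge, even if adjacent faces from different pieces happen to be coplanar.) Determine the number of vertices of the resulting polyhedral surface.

30

A dodecagonal pyramid: V=13, E=24, F=13.
Attach a decagonal antiprism (V=20, E=40, F=22) along a 3-gon: merge 3 vertices and 3 edges, delete both glued faces → V=30, E=61, F=33.
Check: V − E + F = 30 − 61 + 33 = 2.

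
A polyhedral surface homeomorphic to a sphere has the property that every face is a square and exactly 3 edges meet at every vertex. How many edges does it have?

Each face has 4 edges and each edge borders two faces, so 2E = 4F.
Each vertex has degree 3, so 3V = 2E and hence V = 4F/3.
Euler: V − E + F = 2 ⇒ (4F/3) − (4F/2) + F = 2.
Multiply by 6: (8 − 12 + 6)F = 12, i.e. 2F = 12.
So F = 6, E = 4·6/2 = 12, V = 4·6/3 = 8.

12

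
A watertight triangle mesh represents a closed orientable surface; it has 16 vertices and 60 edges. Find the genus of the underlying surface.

Every face is a triangle and each edge borders two faces, so 3F = 2·60, giving F = 40.
χ = V − E + F = 16 − 60 + 40 = -4.
For a closed orientable surface χ = 2 − 2g, so g = (2 − (-4))/2 = 3.

3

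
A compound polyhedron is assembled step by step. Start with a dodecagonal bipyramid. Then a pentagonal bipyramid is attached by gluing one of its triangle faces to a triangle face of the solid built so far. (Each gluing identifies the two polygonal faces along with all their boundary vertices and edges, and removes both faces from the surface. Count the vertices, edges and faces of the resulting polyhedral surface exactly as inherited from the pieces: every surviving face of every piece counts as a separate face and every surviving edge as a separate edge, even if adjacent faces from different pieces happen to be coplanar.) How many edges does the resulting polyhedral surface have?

48

A dodecagonal bipyramid: V=14, E=36, F=24.
Attach a pentagonal bipyramid (V=7, E=15, F=10) along a 3-gon: merge 3 vertices and 3 edges, delete both glued faces → V=18, E=48, F=32.
Check: V − E + F = 18 − 48 + 32 = 2.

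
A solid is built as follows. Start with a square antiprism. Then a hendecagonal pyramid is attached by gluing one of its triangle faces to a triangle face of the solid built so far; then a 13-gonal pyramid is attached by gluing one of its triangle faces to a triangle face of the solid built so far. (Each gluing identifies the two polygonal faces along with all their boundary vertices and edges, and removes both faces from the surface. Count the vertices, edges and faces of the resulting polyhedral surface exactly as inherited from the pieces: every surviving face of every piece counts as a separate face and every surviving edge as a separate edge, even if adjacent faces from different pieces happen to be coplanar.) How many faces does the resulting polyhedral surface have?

A square antiprism: V=8, E=16, F=10.
Attach a hendecagonal pyramid (V=12, E=22, F=12) along a 3-gon: merge 3 vertices and 3 edges, delete both glued faces → V=17, E=35, F=20.
Attach a 13-gonal pyramid (V=14, E=26, F=14) along a 3-gon: merge 3 vertices and 3 edges, delete both glued faces → V=28, E=58, F=32.
Check: V − E + F = 28 − 58 + 32 = 2.

32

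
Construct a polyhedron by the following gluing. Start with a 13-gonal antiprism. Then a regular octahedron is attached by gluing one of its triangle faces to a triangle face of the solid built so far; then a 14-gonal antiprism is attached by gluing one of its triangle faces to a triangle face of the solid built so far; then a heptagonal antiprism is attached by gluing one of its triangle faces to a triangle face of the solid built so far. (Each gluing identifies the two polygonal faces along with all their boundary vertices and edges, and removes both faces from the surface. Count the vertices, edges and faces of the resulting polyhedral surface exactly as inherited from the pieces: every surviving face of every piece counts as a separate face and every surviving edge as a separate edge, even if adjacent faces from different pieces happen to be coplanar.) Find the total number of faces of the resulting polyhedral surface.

76

A 13-gonal antiprism: V=26, E=52, F=28.
Attach a regular octahedron (V=6, E=12, F=8) along a 3-gon: merge 3 vertices and 3 edges, delete both glued faces → V=29, E=61, F=34.
Attach a 14-gonal antiprism (V=28, E=56, F=30) along a 3-gon: merge 3 vertices and 3 edges, delete both glued faces → V=54, E=114, F=62.
Attach a heptagonal antiprism (V=14, E=28, F=16) along a 3-gon: merge 3 vertices and 3 edges, delete both glued faces → V=65, E=139, F=76.
Check: V − E + F = 65 − 139 + 76 = 2.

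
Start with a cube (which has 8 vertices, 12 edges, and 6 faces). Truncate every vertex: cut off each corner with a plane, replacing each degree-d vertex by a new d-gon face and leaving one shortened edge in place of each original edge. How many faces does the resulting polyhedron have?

14

Truncation replaces each original edge-end by a new vertex, so V′ = 2E = 24.
Each original edge survives, and each old vertex of degree d contributes d new edges; summing degrees gives Σd = 2E, so E′ = E + 2E = 3E = 36.
Each original face survives and each original vertex becomes one new face: F′ = F + V = 14.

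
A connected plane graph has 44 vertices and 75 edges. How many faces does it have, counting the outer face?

33

Euler's formula for a connected plane graph: V − E + F = 2, so F = 2 − 44 + 75 = 33.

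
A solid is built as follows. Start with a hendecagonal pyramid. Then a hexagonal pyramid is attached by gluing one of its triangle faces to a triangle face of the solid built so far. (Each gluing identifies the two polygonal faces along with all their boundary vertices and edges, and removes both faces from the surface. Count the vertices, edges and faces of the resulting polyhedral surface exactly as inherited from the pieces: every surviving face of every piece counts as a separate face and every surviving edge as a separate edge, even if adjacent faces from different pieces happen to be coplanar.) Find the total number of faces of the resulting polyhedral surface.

17

A hendecagonal pyramid: V=12, E=22, F=12.
Attach a hexagonal pyramid (V=7, E=12, F=7) along a 3-gon: merge 3 vertices and 3 edges, delete both glued faces → V=16, E=31, F=17.
Check: V − E + F = 16 − 31 + 17 = 2.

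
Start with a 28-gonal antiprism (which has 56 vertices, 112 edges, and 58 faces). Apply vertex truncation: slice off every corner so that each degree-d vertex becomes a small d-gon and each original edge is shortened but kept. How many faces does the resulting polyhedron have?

Truncation replaces each original edge-end by a new vertex, so V′ = 2E = 224.
Each original edge survives, and each old vertex of degree d contributes d new edges; summing degrees gives Σd = 2E, so E′ = E + 2E = 3E = 336.
Each original face survives and each original vertex becomes one new face: F′ = F + V = 114.

114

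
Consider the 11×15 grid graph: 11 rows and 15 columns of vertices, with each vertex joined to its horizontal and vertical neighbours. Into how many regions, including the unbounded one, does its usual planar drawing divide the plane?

141

The grid has V = 11·15 = 165 vertices and E = 11·14 + 15·10 = 304 edges.
F = 2 − V + E = 2 − 165 + 304 = 141.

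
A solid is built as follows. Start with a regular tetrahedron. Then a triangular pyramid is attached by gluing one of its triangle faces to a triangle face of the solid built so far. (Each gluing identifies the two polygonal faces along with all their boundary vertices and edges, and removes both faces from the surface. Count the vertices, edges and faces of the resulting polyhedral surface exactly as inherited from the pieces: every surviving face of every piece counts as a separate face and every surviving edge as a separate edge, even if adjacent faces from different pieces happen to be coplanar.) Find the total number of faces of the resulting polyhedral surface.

6

A regular tetrahedron: V=4, E=6, F=4.
Attach a triangular pyramid (V=4, E=6, F=4) along a 3-gon: merge 3 vertices and 3 edges, delete both glued faces → V=5, E=9, F=6.
Check: V − E + F = 5 − 9 + 6 = 2.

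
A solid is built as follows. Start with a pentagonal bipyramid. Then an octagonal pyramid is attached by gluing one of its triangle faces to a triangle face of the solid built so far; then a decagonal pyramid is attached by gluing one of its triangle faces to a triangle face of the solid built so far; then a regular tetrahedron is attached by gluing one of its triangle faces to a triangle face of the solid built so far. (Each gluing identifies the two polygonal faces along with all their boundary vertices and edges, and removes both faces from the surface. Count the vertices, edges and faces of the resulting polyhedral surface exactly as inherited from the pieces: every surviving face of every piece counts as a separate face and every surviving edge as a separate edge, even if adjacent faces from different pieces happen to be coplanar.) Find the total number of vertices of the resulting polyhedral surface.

22

A pentagonal bipyramid: V=7, E=15, F=10.
Attach an octagonal pyramid (V=9, E=16, F=9) along a 3-gon: merge 3 vertices and 3 edges, delete both glued faces → V=13, E=28, F=17.
Attach a decagonal pyramid (V=11, E=20, F=11) along a 3-gon: merge 3 vertices and 3 edges, delete both glued faces → V=21, E=45, F=26.
Attach a regular tetrahedron (V=4, E=6, F=4) along a 3-gon: merge 3 vertices and 3 edges, delete both glued faces → V=22, E=48, F=28.
Check: V − E + F = 22 − 48 + 28 = 2.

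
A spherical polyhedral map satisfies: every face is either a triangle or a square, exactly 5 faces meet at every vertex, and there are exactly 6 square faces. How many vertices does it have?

24

Let x be the number of triangles; then F = 6 + x.
Edge–face incidences: 2E = 4·6 + 3·x = 24 + 3x.
Every vertex has degree 5, so 5V = 2E.
Euler: V − E + F = 2 ⇒ (2E)/5 − E + (6 + x) = 2.
Multiply by 10: 2·(2E) − 5·(2E) + 10·(6 + x) = 20, i.e. 60 + 10x − 3·(24 + 3x) = 20.
Collecting terms: x − 12 = 20, so x = 32.
Then 2E = 24 + 3·32 = 120, so E = 60, V = 2E/5 = 24, F = 6 + 32 = 38.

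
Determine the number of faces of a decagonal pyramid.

11

A pyramid on an n-gon base has one n-gon and n triangles: V = 10 + 1 = 11, E = 2·10 = 20, F = 10 + 1 = 11.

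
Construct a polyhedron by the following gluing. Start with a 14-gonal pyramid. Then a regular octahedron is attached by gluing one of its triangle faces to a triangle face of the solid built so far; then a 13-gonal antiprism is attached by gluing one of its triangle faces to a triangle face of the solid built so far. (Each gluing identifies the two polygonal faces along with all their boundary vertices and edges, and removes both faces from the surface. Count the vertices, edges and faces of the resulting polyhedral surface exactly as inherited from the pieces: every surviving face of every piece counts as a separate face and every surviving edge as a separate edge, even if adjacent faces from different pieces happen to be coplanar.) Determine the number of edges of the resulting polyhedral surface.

86

A 14-gonal pyramid: V=15, E=28, F=15.
Attach a regular octahedron (V=6, E=12, F=8) along a 3-gon: merge 3 vertices and 3 edges, delete both glued faces → V=18, E=37, F=21.
Attach a 13-gonal antiprism (V=26, E=52, F=28) along a 3-gon: merge 3 vertices and 3 edges, delete both glued faces → V=41, E=86, F=47.
Check: V − E + F = 41 − 86 + 47 = 2.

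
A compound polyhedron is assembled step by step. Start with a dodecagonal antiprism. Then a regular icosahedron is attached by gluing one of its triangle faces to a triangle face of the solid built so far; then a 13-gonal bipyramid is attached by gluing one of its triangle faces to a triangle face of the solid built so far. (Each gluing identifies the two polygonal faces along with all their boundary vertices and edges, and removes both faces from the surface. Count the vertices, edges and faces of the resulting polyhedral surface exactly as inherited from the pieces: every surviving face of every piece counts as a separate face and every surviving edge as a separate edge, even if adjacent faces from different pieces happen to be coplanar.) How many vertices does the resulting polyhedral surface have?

45

A dodecagonal antiprism: V=24, E=48, F=26.
Attach a regular icosahedron (V=12, E=30, F=20) along a 3-gon: merge 3 vertices and 3 edges, delete both glued faces → V=33, E=75, F=44.
Attach a 13-gonal bipyramid (V=15, E=39, F=26) along a 3-gon: merge 3 vertices and 3 edges, delete both glued faces → V=45, E=111, F=68.
Check: V − E + F = 45 − 111 + 68 = 2.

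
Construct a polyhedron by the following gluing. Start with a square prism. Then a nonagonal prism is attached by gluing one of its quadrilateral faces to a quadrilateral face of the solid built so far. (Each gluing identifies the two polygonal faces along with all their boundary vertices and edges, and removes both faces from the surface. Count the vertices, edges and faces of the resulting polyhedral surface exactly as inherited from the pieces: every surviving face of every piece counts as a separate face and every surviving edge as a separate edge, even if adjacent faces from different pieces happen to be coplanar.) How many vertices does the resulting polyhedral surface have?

A square prism: V=8, E=12, F=6.
Attach a nonagonal prism (V=18, E=27, F=11) along a 4-gon: merge 4 vertices and 4 edges, delete both glued faces → V=22, E=35, F=15.
Check: V − E + F = 22 − 35 + 15 = 2.

22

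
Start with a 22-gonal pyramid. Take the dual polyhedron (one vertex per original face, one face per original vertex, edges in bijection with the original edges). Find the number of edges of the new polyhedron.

44

The base solid has V = 23, E = 44, F = 23.
The dual swaps V and F and preserves E: V′ = F = 23, E′ = E = 44, F′ = V = 23.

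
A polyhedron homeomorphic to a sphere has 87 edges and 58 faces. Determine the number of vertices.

31

Here V − E + F = 2.
V = 2 + E − F = 2 + 87 − 58 = 31.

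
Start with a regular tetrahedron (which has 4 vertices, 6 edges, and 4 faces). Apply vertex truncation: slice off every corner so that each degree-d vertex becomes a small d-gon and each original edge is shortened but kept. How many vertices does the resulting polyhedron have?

12

Truncation replaces each original edge-end by a new vertex, so V′ = 2E = 12.
Each original edge survives, and each old vertex of degree d contributes d new edges; summing degrees gives Σd = 2E, so E′ = E + 2E = 3E = 18.
Each original face survives and each original vertex becomes one new face: F′ = F + V = 8.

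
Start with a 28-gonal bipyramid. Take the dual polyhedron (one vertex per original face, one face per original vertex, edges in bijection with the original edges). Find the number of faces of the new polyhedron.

30

The base solid has V = 30, E = 84, F = 56.
The dual swaps V and F and preserves E: V′ = F = 56, E′ = E = 84, F′ = V = 30.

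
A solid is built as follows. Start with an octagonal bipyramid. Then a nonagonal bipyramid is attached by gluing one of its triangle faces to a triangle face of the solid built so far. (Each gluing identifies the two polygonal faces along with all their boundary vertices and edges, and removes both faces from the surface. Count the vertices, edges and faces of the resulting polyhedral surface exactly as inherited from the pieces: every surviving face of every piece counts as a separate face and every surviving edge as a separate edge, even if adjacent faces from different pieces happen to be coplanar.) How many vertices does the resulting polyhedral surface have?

18

An octagonal bipyramid: V=10, E=24, F=16.
Attach a nonagonal bipyramid (V=11, E=27, F=18) along a 3-gon: merge 3 vertices and 3 edges, delete both glued faces → V=18, E=48, F=32.
Check: V − E + F = 18 − 48 + 32 = 2.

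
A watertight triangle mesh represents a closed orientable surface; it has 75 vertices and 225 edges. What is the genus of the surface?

Every face is a triangle and each edge borders two faces, so 3F = 2·225, giving F = 150.
χ = V − E + F = 75 − 225 + 150 = 0.
For a closed orientable surface χ = 2 − 2g, so g = (2 − (0))/2 = 1.

1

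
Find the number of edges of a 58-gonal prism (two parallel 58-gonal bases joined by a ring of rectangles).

174

A prism on an n-gon has two n-gon bases and n rectangular sides: V = 2·58 = 116, E = 3·58 = 174, F = 58 + 2 = 60.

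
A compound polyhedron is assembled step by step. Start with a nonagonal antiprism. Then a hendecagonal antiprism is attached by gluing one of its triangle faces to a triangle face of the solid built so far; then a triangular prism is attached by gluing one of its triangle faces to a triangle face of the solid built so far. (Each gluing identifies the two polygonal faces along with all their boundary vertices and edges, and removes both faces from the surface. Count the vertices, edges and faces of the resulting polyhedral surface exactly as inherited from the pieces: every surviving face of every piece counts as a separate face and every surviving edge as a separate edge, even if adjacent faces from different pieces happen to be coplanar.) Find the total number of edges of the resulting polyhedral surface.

83

A nonagonal antiprism: V=18, E=36, F=20.
Attach a hendecagonal antiprism (V=22, E=44, F=24) along a 3-gon: merge 3 vertices and 3 edges, delete both glued faces → V=37, E=77, F=42.
Attach a triangular prism (V=6, E=9, F=5) along a 3-gon: merge 3 vertices and 3 edges, delete both glued faces → V=40, E=83, F=45.
Check: V − E + F = 40 − 83 + 45 = 2.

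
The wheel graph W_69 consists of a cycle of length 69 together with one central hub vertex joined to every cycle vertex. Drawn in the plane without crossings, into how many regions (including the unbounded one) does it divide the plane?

W_69 has V = 69 + 1 = 70 vertices and E = 2·69 = 138 edges.
By Euler's formula F = 2 − V + E = 2 − 70 + 138 = 70.

70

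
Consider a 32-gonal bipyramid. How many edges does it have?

96

A bipyramid over an n-gon has 2n triangular faces and n + 2 vertices: V = 32 + 2 = 34, E = 3·32 = 96, F = 2·32 = 64.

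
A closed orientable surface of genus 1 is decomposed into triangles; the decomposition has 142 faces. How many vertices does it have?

χ = 2 − 2·1 = 0, and every face is a triangle so 3F = 2E.
E = 3·142/2 = 213. Then V = 0 + E − F = 0 + 213 − 142 = 71.

71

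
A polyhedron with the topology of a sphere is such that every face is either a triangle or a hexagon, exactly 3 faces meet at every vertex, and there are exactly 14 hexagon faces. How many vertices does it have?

32

Let x be the number of triangles; then F = 14 + x.
Edge–face incidences: 2E = 6·14 + 3·x = 84 + 3x.
Every vertex has degree 3, so 3V = 2E.
Euler: V − E + F = 2 ⇒ (2E)/3 − E + (14 + x) = 2.
Multiply by 6: 2·(2E) − 3·(2E) + 6·(14 + x) = 12, i.e. 84 + 6x − (84 + 3x) = 12.
Collecting terms: 3x = 12, so x = 4.
Then 2E = 84 + 3·4 = 96, so E = 48, V = 2E/3 = 32, F = 14 + 4 = 18.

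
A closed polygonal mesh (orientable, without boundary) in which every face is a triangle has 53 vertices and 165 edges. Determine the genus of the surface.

2

Every face is a triangle and each edge borders two faces, so 3F = 2·165, giving F = 110.
χ = V − E + F = 53 − 165 + 110 = -2.
For a closed orientable surface χ = 2 − 2g, so g = (2 − (-2))/2 = 2.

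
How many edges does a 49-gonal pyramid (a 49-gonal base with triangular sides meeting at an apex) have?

A pyramid on an n-gon base has one n-gon and n triangles: V = 49 + 1 = 50, E = 2·49 = 98, F = 49 + 1 = 50.

98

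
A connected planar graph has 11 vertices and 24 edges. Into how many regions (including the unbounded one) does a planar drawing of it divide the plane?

Euler's formula for a connected plane graph: V − E + F = 2, so F = 2 − 11 + 24 = 15.

15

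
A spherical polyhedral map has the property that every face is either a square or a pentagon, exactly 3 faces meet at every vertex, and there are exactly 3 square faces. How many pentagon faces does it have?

Let x be the number of pentagons; then F = 3 + x.
Edge–face incidences: 2E = 4·3 + 5·x = 12 + 5x.
Every vertex has degree 3, so 3V = 2E.
Euler: V − E + F = 2 ⇒ (2E)/3 − E + (3 + x) = 2.
Multiply by 6: 2·(2E) − 3·(2E) + 6·(3 + x) = 12, i.e. 18 + 6x − (12 + 5x) = 12.
Collecting terms: x + 6 = 12, so x = 6.
Then 2E = 12 + 5·6 = 42, so E = 21, V = 2E/3 = 14, F = 3 + 6 = 9.

6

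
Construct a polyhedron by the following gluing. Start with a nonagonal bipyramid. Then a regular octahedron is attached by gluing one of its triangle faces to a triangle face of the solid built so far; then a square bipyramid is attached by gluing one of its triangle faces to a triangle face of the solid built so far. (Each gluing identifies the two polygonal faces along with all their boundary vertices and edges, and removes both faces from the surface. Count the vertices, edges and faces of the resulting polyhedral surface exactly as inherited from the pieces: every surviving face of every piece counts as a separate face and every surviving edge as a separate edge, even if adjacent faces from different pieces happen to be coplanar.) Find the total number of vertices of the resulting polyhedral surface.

A nonagonal bipyramid: V=11, E=27, F=18.
Attach a regular octahedron (V=6, E=12, F=8) along a 3-gon: merge 3 vertices and 3 edges, delete both glued faces → V=14, E=36, F=24.
Attach a square bipyramid (V=6, E=12, F=8) along a 3-gon: merge 3 vertices and 3 edges, delete both glued faces → V=17, E=45, F=30.
Check: V − E + F = 17 − 45 + 30 = 2.

17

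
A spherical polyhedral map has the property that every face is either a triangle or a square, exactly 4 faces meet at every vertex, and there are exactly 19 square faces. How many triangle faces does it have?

8

Let x be the number of triangles; then F = 19 + x.
Edge–face incidences: 2E = 4·19 + 3·x = 76 + 3x.
Every vertex has degree 4, so 4V = 2E.
Euler: V − E + F = 2 ⇒ (2E)/4 − E + (19 + x) = 2.
Multiply by 8: 2·(2E) − 4·(2E) + 8·(19 + x) = 16, i.e. 152 + 8x − 2·(76 + 3x) = 16.
Collecting terms: 2x = 16, so x = 8.
Then 2E = 76 + 3·8 = 100, so E = 50, V = 2E/4 = 25, F = 19 + 8 = 27.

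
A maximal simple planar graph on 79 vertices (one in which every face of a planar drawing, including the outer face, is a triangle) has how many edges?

231

In a plane triangulation 3F = 2E and V − E + F = 2, so E = 3V − 6 = 3·79 − 6 = 231.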